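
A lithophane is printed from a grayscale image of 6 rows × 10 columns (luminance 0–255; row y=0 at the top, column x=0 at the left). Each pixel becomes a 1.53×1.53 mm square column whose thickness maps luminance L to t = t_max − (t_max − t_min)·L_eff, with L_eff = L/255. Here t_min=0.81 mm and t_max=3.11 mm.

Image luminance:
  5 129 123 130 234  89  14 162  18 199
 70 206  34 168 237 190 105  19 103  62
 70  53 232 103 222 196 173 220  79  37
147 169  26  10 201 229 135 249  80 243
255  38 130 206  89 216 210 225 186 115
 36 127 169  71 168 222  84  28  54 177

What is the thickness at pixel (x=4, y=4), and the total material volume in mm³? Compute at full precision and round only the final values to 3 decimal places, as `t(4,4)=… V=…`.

t(4,4)=2.307 V=268.386

span = t_max - t_min = 3.11 - 0.81 = 2.300
L(4,4) = 89, L_eff = 89/255 = 0.349020
t(4,4) = 3.11 - 2.300·0.349020 = 2.307
Σt over all 6·10 pixels = 97453/850 ≈ 114.6505882
V = pitch²·Σt = 1.53²·97453/850 = 268.386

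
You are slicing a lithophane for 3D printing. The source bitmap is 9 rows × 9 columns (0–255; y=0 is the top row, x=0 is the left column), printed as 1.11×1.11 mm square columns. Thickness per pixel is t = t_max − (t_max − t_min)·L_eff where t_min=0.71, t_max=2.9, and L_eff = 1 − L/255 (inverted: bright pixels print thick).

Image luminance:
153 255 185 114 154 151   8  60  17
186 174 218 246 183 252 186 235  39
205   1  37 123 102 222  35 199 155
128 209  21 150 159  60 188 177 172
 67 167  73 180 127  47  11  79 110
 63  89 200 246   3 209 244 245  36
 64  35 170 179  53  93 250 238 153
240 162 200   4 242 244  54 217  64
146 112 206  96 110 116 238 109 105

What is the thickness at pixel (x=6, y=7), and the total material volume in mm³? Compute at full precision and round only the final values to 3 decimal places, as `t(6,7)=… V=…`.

t(6,7)=1.174 V=189.954

span = t_max - t_min = 2.9 - 0.71 = 2.190
L(6,7) = 54, L_eff = 1 - 54/255 = 0.788235 (inverted)
t(6,7) = 2.9 - 2.190·0.788235 = 1.174
Σt over all 9·9 pixels = 26209/170 ≈ 154.1705882
V = pitch²·Σt = 1.11²·26209/170 = 189.954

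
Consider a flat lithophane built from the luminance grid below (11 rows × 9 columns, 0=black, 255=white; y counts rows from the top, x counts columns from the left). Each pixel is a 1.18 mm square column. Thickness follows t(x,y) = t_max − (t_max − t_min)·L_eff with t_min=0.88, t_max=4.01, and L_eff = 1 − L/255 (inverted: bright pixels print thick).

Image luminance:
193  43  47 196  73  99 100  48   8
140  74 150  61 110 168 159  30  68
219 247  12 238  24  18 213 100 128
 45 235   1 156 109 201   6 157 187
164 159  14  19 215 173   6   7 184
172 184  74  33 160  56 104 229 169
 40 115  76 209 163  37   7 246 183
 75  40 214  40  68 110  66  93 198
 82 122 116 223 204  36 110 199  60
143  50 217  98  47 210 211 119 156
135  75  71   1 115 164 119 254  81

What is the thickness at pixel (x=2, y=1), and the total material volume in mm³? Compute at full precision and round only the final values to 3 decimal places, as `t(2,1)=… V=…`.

span = t_max - t_min = 4.01 - 0.88 = 3.130
L(2,1) = 150, L_eff = 1 - 150/255 = 0.411765 (inverted)
t(2,1) = 4.01 - 3.130·0.411765 = 2.721
Σt over all 11·9 pixels = 1949013/8500 ≈ 229.2956471
V = pitch²·Σt = 1.18²·1949013/8500 = 319.271

t(2,1)=2.721 V=319.271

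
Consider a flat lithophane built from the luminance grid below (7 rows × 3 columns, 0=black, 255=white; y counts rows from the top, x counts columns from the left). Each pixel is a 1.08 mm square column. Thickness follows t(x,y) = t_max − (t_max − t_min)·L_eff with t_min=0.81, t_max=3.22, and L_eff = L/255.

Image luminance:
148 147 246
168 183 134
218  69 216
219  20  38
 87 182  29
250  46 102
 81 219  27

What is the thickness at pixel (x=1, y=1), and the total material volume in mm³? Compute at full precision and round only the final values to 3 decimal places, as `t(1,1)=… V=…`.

span = t_max - t_min = 3.22 - 0.81 = 2.410
L(1,1) = 183, L_eff = 183/255 = 0.717647
t(1,1) = 3.22 - 2.410·0.717647 = 1.490
Σt over all 7·3 pixels = 347507/8500 ≈ 40.8831765
V = pitch²·Σt = 1.08²·347507/8500 = 47.686

t(1,1)=1.490 V=47.686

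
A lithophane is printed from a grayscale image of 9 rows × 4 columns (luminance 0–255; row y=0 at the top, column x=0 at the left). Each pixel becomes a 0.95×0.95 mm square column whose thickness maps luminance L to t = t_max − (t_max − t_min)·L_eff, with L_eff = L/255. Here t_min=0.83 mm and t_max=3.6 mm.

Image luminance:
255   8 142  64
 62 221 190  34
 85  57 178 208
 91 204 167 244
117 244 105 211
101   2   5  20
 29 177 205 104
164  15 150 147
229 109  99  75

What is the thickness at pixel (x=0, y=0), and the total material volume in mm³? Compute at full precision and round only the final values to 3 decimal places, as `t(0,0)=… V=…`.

t(0,0)=0.830 V=72.671

span = t_max - t_min = 3.6 - 0.83 = 2.770
L(0,0) = 255, L_eff = 255/255 = 1.000000
t(0,0) = 3.6 - 2.770·1.000000 = 0.830
Σt over all 9·4 pixels = 342219/4250 ≈ 80.5221176
V = pitch²·Σt = 0.95²·342219/4250 = 72.671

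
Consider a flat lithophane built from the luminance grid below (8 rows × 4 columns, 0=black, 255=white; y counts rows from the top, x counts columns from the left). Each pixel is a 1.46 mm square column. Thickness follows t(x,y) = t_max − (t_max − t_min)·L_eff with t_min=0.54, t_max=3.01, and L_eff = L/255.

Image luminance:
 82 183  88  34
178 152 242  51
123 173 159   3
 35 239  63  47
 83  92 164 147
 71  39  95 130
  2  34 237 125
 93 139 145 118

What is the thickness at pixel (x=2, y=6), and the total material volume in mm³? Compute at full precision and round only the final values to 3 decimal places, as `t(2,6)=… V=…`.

t(2,6)=0.714 V=131.688

span = t_max - t_min = 3.01 - 0.54 = 2.470
L(2,6) = 237, L_eff = 237/255 = 0.929412
t(2,6) = 3.01 - 2.470·0.929412 = 0.714
Σt over all 8·4 pixels = 787679/12750 ≈ 61.7787451
V = pitch²·Σt = 1.46²·787679/12750 = 131.688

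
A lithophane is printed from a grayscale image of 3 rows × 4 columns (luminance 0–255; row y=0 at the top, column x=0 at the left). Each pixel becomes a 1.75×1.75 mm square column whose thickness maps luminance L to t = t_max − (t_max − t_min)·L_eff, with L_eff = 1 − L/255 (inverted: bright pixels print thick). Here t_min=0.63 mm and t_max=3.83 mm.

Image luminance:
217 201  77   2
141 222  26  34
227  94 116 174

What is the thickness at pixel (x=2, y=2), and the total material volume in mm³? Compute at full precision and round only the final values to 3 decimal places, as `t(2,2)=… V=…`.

span = t_max - t_min = 3.83 - 0.63 = 3.200
L(2,2) = 116, L_eff = 1 - 116/255 = 0.545098 (inverted)
t(2,2) = 3.83 - 3.200·0.545098 = 2.086
Σt over all 3·4 pixels = 6827/255 ≈ 26.7725490
V = pitch²·Σt = 1.75²·6827/255 = 81.991

t(2,2)=2.086 V=81.991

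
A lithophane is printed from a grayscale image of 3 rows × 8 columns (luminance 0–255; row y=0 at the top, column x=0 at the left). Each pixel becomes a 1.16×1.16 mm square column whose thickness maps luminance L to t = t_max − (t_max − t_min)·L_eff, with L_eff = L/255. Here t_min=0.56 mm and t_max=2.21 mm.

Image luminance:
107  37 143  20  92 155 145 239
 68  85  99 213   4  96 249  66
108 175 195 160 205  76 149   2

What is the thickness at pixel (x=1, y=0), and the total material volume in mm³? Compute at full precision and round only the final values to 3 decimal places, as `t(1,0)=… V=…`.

t(1,0)=1.971 V=46.225

span = t_max - t_min = 2.21 - 0.56 = 1.650
L(1,0) = 37, L_eff = 37/255 = 0.145098
t(1,0) = 2.21 - 1.650·0.145098 = 1.971
Σt over all 3·8 pixels = 584/17 ≈ 34.3529412
V = pitch²·Σt = 1.16²·584/17 = 46.225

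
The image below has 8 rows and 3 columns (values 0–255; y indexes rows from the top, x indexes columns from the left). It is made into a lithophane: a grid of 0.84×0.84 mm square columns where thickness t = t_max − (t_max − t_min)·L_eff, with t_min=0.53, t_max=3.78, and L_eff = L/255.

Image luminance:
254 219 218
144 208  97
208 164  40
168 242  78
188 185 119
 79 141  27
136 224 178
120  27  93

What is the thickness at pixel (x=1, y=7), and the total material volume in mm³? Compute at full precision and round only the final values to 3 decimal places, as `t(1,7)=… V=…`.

span = t_max - t_min = 3.78 - 0.53 = 3.250
L(1,7) = 27, L_eff = 27/255 = 0.105882
t(1,7) = 3.78 - 3.250·0.105882 = 3.436
Σt over all 8·3 pixels = 231467/5100 ≈ 45.3856863
V = pitch²·Σt = 0.84²·231467/5100 = 32.024

t(1,7)=3.436 V=32.024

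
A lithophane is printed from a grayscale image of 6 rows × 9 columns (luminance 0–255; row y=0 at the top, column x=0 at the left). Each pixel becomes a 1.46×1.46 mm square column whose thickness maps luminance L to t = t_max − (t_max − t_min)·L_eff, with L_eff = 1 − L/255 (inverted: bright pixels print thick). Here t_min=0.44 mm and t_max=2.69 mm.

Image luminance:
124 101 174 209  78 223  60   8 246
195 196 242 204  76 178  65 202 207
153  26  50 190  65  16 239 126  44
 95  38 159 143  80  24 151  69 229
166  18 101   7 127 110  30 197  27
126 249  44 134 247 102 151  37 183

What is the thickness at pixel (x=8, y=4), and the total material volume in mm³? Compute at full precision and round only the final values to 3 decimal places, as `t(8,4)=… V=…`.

t(8,4)=0.678 V=177.433

span = t_max - t_min = 2.69 - 0.44 = 2.250
L(8,4) = 27, L_eff = 1 - 27/255 = 0.894118 (inverted)
t(8,4) = 2.69 - 2.250·0.894118 = 0.678
Σt over all 6·9 pixels = 141507/1700 ≈ 83.2394118
V = pitch²·Σt = 1.46²·141507/1700 = 177.433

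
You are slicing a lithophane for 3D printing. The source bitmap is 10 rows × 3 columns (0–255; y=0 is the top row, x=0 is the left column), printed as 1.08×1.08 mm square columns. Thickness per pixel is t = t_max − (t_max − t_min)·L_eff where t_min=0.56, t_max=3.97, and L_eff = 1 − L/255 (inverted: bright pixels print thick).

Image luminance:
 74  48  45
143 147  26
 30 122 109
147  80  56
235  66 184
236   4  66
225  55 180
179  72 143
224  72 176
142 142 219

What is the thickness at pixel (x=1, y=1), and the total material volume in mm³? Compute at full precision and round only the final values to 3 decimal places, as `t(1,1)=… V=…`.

span = t_max - t_min = 3.97 - 0.56 = 3.410
L(1,1) = 147, L_eff = 1 - 147/255 = 0.423529 (inverted)
t(1,1) = 3.97 - 3.410·0.423529 = 2.526
Σt over all 10·3 pixels = 1672027/25500 ≈ 65.5696863
V = pitch²·Σt = 1.08²·1672027/25500 = 76.480

t(1,1)=2.526 V=76.480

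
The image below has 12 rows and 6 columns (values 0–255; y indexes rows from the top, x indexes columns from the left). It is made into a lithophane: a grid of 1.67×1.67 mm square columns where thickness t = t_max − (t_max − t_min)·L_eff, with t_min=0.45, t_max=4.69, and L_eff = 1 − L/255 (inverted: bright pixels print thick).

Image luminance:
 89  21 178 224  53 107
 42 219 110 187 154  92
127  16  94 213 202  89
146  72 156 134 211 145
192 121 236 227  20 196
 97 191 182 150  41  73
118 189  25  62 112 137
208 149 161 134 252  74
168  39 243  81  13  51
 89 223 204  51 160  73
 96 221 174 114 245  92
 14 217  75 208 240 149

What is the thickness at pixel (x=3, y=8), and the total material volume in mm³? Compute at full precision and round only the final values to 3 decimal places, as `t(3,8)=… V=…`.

t(3,8)=1.797 V=538.688

span = t_max - t_min = 4.69 - 0.45 = 4.240
L(3,8) = 81, L_eff = 1 - 81/255 = 0.682353 (inverted)
t(3,8) = 4.69 - 4.240·0.682353 = 1.797
Σt over all 12·6 pixels = 1231358/6375 ≈ 193.1541961
V = pitch²·Σt = 1.67²·1231358/6375 = 538.688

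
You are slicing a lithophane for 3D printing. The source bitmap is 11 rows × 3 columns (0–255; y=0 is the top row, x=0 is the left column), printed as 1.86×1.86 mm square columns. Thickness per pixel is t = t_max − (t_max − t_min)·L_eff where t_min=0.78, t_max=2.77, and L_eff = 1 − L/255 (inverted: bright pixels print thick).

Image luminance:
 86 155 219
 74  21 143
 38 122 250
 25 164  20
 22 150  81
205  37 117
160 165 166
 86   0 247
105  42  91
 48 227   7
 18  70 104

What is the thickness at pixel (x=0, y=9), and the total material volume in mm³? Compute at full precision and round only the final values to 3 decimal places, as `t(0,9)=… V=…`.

span = t_max - t_min = 2.77 - 0.78 = 1.990
L(0,9) = 48, L_eff = 1 - 48/255 = 0.811765 (inverted)
t(0,9) = 2.77 - 1.990·0.811765 = 1.155
Σt over all 11·3 pixels = 89727/1700 ≈ 52.7805882
V = pitch²·Σt = 1.86²·89727/1700 = 182.600

t(0,9)=1.155 V=182.600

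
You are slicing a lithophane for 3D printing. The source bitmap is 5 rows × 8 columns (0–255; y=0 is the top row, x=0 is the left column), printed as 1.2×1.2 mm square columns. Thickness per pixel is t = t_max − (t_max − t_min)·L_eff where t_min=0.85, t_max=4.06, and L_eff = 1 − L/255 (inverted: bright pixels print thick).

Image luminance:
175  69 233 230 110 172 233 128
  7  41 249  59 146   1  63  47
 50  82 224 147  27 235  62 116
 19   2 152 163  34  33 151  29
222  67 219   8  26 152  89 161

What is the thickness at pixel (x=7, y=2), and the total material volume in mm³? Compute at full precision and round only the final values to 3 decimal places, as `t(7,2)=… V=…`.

t(7,2)=2.310 V=129.317

span = t_max - t_min = 4.06 - 0.85 = 3.210
L(7,2) = 116, L_eff = 1 - 116/255 = 0.545098 (inverted)
t(7,2) = 4.06 - 3.210·0.545098 = 2.310
Σt over all 5·8 pixels = 763331/8500 ≈ 89.8036471
V = pitch²·Σt = 1.2²·763331/8500 = 129.317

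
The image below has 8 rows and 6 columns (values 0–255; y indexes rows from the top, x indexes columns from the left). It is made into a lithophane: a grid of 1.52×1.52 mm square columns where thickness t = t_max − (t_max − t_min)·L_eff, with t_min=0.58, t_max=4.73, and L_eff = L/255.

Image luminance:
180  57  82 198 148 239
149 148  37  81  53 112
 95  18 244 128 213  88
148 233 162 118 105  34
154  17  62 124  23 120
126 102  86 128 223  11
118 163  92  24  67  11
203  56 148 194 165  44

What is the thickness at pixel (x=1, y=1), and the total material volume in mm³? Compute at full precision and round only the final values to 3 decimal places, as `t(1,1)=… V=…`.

span = t_max - t_min = 4.73 - 0.58 = 4.150
L(1,1) = 148, L_eff = 148/255 = 0.580392
t(1,1) = 4.73 - 4.150·0.580392 = 2.321
Σt over all 8·6 pixels = 698831/5100 ≈ 137.0256863
V = pitch²·Σt = 1.52²·698831/5100 = 316.584

t(1,1)=2.321 V=316.584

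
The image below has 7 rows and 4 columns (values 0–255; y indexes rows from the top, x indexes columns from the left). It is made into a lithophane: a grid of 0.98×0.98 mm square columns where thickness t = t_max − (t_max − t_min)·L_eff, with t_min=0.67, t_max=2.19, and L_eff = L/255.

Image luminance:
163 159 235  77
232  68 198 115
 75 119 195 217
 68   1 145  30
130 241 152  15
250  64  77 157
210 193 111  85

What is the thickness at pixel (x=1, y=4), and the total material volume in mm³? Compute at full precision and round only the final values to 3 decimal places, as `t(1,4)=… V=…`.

t(1,4)=0.753 V=37.241

span = t_max - t_min = 2.19 - 0.67 = 1.520
L(1,4) = 241, L_eff = 241/255 = 0.945098
t(1,4) = 2.19 - 1.520·0.945098 = 0.753
Σt over all 7·4 pixels = 247199/6375 ≈ 38.7763137
V = pitch²·Σt = 0.98²·247199/6375 = 37.241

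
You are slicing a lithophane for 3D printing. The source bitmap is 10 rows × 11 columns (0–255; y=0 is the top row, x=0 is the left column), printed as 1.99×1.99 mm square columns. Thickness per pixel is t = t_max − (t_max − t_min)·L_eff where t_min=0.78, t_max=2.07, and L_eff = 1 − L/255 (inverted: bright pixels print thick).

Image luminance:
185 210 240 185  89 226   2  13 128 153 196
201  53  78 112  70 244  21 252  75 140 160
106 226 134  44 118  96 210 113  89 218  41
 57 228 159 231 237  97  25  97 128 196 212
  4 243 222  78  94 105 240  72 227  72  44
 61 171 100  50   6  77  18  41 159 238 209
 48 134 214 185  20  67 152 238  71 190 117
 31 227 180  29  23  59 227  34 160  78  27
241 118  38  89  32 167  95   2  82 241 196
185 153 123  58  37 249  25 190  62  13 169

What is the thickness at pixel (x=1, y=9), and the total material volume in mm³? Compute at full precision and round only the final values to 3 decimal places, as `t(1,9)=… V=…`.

span = t_max - t_min = 2.07 - 0.78 = 1.290
L(1,9) = 153, L_eff = 1 - 153/255 = 0.400000 (inverted)
t(1,9) = 2.07 - 1.290·0.400000 = 1.554
Σt over all 10·11 pixels = 155.116
V = pitch²·Σt = 1.99²·155.116 = 614.275

t(1,9)=1.554 V=614.275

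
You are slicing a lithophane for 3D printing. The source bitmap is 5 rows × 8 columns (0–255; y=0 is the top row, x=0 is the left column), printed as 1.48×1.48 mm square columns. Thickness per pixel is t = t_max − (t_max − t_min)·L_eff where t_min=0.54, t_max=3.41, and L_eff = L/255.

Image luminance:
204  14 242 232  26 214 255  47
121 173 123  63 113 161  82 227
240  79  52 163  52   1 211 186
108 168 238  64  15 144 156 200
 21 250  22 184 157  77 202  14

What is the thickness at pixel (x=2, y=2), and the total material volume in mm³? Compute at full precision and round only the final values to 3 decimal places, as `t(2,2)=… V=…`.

span = t_max - t_min = 3.41 - 0.54 = 2.870
L(2,2) = 52, L_eff = 52/255 = 0.203922
t(2,2) = 3.41 - 2.870·0.203922 = 2.825
Σt over all 5·8 pixels = 652271/8500 ≈ 76.7377647
V = pitch²·Σt = 1.48²·652271/8500 = 168.086

t(2,2)=2.825 V=168.086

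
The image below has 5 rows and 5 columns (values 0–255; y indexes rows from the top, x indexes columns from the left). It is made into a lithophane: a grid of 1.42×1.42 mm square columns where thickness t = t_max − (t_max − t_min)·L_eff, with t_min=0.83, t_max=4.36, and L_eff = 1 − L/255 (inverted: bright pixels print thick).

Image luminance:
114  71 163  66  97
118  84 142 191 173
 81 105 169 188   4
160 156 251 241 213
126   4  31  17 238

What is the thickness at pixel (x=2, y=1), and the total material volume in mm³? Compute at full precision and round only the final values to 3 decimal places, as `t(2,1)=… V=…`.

span = t_max - t_min = 4.36 - 0.83 = 3.530
L(2,1) = 142, L_eff = 1 - 142/255 = 0.443137 (inverted)
t(2,1) = 4.36 - 3.530·0.443137 = 2.796
Σt over all 5·5 pixels = 414946/6375 ≈ 65.0895686
V = pitch²·Σt = 1.42²·414946/6375 = 131.247

t(2,1)=2.796 V=131.247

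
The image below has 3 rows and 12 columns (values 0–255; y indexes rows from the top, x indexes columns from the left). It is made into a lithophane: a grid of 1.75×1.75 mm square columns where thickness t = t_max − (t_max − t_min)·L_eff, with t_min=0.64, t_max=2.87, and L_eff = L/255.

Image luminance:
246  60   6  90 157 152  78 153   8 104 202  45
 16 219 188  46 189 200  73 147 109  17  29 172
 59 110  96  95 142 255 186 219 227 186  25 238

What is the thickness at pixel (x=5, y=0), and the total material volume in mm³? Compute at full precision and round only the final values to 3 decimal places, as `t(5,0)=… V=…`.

t(5,0)=1.541 V=194.721

span = t_max - t_min = 2.87 - 0.64 = 2.230
L(5,0) = 152, L_eff = 152/255 = 0.596078
t(5,0) = 2.87 - 2.230·0.596078 = 1.541
Σt over all 3·12 pixels = 405337/6375 ≈ 63.5822745
V = pitch²·Σt = 1.75²·405337/6375 = 194.721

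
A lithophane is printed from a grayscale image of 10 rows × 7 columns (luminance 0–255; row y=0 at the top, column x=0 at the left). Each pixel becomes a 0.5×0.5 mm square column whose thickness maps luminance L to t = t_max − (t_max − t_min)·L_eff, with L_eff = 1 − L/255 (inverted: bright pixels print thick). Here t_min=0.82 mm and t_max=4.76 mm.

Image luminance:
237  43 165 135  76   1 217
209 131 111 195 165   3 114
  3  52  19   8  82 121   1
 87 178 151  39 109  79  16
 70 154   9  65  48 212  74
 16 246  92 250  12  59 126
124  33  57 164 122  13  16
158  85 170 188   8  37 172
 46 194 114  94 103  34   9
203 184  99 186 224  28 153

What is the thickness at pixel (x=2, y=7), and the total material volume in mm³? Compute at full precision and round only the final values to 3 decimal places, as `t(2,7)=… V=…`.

t(2,7)=3.447 V=42.154

span = t_max - t_min = 4.76 - 0.82 = 3.940
L(2,7) = 170, L_eff = 1 - 170/255 = 0.333333 (inverted)
t(2,7) = 4.76 - 3.940·0.333333 = 3.447
Σt over all 10·7 pixels = 1074928/6375 ≈ 168.6161569
V = pitch²·Σt = 0.5²·1074928/6375 = 42.154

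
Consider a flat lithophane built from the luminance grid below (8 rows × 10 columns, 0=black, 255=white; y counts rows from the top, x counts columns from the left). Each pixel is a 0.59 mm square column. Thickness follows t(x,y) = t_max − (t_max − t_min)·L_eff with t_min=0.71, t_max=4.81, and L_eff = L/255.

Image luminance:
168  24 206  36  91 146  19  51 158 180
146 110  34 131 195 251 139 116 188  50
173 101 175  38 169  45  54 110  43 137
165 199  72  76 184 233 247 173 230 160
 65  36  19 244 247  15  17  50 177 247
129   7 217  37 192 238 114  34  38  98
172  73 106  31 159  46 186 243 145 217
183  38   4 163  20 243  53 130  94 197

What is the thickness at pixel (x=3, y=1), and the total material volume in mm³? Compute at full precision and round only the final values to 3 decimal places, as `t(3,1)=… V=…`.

t(3,1)=2.704 V=78.276

span = t_max - t_min = 4.81 - 0.71 = 4.100
L(3,1) = 131, L_eff = 131/255 = 0.513725
t(3,1) = 4.81 - 4.100·0.513725 = 2.704
Σt over all 8·10 pixels = 573413/2550 ≈ 224.8678431
V = pitch²·Σt = 0.59²·573413/2550 = 78.276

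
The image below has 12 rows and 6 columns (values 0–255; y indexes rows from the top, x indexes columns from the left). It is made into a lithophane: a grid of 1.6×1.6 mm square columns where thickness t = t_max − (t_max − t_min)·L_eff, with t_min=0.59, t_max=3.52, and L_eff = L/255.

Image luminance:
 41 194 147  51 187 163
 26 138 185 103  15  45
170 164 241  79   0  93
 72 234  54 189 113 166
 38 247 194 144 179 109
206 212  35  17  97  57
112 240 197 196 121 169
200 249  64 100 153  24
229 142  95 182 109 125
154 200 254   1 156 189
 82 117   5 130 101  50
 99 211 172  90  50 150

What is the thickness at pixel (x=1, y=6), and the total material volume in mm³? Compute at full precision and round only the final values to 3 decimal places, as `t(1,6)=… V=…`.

t(1,6)=0.762 V=374.571

span = t_max - t_min = 3.52 - 0.59 = 2.930
L(1,6) = 240, L_eff = 240/255 = 0.941176
t(1,6) = 3.52 - 2.930·0.941176 = 0.762
Σt over all 12·6 pixels = 3731081/25500 ≈ 146.3169020
V = pitch²·Σt = 1.6²·3731081/25500 = 374.571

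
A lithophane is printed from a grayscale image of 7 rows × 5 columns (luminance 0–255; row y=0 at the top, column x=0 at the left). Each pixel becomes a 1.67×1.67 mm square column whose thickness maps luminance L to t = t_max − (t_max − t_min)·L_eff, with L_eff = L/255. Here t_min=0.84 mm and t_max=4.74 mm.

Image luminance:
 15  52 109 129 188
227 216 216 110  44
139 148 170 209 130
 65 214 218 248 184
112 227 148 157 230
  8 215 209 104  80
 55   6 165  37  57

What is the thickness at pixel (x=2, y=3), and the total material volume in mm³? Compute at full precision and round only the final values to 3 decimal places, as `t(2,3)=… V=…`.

span = t_max - t_min = 4.74 - 0.84 = 3.900
L(2,3) = 218, L_eff = 218/255 = 0.854902
t(2,3) = 4.74 - 3.900·0.854902 = 1.406
Σt over all 7·5 pixels = 39041/425 ≈ 91.8611765
V = pitch²·Σt = 1.67²·39041/425 = 256.192

t(2,3)=1.406 V=256.192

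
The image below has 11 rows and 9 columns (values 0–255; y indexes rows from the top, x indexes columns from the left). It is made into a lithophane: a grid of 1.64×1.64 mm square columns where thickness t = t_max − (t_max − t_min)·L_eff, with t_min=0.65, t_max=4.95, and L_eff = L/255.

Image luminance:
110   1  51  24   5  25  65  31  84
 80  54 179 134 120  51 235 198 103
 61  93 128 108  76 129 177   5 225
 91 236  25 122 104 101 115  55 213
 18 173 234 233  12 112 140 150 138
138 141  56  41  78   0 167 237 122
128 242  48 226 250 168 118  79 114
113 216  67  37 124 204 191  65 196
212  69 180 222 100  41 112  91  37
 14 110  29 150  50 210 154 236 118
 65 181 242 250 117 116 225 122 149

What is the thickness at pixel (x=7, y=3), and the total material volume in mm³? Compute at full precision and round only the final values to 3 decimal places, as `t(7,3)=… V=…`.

span = t_max - t_min = 4.95 - 0.65 = 4.300
L(7,3) = 55, L_eff = 55/255 = 0.215686
t(7,3) = 4.95 - 4.300·0.215686 = 4.023
Σt over all 11·9 pixels = 1467943/5100 ≈ 287.8319608
V = pitch²·Σt = 1.64²·1467943/5100 = 774.153

t(7,3)=4.023 V=774.153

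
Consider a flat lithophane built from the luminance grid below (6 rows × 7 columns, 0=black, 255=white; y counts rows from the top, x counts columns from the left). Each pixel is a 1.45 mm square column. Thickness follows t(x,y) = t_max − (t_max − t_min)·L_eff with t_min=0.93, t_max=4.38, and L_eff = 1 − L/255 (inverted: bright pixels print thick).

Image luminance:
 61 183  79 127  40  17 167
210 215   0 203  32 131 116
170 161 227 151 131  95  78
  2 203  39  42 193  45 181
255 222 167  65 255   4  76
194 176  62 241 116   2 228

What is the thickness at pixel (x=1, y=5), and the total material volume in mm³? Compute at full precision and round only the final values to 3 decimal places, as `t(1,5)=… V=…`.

span = t_max - t_min = 4.38 - 0.93 = 3.450
L(1,5) = 176, L_eff = 1 - 176/255 = 0.309804 (inverted)
t(1,5) = 4.38 - 3.450·0.309804 = 3.311
Σt over all 6·7 pixels = 47432/425 ≈ 111.6047059
V = pitch²·Σt = 1.45²·47432/425 = 234.649

t(1,5)=3.311 V=234.649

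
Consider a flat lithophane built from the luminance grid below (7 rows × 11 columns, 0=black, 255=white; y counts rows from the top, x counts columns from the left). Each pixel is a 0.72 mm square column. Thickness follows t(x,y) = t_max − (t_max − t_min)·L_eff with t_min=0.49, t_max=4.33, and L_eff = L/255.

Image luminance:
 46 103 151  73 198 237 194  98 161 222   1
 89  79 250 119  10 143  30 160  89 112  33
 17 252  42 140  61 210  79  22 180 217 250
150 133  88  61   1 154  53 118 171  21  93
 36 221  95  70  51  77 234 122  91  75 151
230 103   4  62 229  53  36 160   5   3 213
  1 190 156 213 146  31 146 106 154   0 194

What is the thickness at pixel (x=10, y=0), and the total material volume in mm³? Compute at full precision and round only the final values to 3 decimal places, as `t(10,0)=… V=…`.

span = t_max - t_min = 4.33 - 0.49 = 3.840
L(10,0) = 1, L_eff = 1/255 = 0.003922
t(10,0) = 4.33 - 3.840·0.003922 = 4.315
Σt over all 7·11 pixels = 1711553/8500 ≈ 201.3591765
V = pitch²·Σt = 0.72²·1711553/8500 = 104.385

t(10,0)=4.315 V=104.385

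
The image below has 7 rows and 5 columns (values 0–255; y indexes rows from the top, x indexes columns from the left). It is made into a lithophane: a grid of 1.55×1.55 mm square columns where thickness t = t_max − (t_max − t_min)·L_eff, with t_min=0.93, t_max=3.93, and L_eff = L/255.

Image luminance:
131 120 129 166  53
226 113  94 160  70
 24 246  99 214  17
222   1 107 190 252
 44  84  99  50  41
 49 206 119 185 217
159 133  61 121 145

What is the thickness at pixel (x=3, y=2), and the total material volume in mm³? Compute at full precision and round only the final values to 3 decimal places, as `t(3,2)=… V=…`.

span = t_max - t_min = 3.93 - 0.93 = 3.000
L(3,2) = 214, L_eff = 214/255 = 0.839216
t(3,2) = 3.93 - 3.000·0.839216 = 1.412
Σt over all 7·5 pixels = 29379/340 ≈ 86.4088235
V = pitch²·Σt = 1.55²·29379/340 = 207.597

t(3,2)=1.412 V=207.597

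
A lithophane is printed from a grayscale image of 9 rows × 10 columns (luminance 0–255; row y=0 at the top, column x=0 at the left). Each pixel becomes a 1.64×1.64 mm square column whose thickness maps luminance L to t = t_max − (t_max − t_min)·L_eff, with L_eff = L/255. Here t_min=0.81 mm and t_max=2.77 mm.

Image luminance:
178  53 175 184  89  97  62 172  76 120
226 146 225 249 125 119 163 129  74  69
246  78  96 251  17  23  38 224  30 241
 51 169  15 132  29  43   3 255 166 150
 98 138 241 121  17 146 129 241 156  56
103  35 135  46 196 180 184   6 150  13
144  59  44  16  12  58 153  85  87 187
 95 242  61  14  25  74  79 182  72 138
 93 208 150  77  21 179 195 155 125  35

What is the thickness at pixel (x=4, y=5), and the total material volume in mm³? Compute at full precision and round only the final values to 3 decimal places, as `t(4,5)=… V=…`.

t(4,5)=1.263 V=454.608

span = t_max - t_min = 2.77 - 0.81 = 1.960
L(4,5) = 196, L_eff = 196/255 = 0.768627
t(4,5) = 2.77 - 1.960·0.768627 = 1.263
Σt over all 9·10 pixels = 2155063/12750 ≈ 169.0245490
V = pitch²·Σt = 1.64²·2155063/12750 = 454.608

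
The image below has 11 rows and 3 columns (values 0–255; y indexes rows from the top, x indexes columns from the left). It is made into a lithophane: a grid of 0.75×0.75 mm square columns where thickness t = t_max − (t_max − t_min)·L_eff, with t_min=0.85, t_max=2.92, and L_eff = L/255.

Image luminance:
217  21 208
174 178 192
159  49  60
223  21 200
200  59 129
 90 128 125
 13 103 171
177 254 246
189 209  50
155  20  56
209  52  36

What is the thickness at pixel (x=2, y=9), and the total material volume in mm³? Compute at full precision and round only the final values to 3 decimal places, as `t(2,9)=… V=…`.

t(2,9)=2.465 V=34.235

span = t_max - t_min = 2.92 - 0.85 = 2.070
L(2,9) = 56, L_eff = 56/255 = 0.219608
t(2,9) = 2.92 - 2.070·0.219608 = 2.465
Σt over all 11·3 pixels = 517323/8500 ≈ 60.8615294
V = pitch²·Σt = 0.75²·517323/8500 = 34.235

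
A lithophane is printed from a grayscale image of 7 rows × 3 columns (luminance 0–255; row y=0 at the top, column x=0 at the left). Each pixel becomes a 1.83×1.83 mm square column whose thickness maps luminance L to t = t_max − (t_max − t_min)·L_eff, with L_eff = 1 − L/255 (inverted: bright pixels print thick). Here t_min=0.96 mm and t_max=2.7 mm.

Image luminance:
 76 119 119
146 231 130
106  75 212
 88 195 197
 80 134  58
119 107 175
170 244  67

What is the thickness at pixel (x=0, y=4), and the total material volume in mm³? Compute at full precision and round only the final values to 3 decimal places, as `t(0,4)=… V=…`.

t(0,4)=1.506 V=132.594

span = t_max - t_min = 2.7 - 0.96 = 1.740
L(0,4) = 80, L_eff = 1 - 80/255 = 0.686275 (inverted)
t(0,4) = 2.7 - 1.740·0.686275 = 1.506
Σt over all 7·3 pixels = 84136/2125 ≈ 39.5934118
V = pitch²·Σt = 1.83²·84136/2125 = 132.594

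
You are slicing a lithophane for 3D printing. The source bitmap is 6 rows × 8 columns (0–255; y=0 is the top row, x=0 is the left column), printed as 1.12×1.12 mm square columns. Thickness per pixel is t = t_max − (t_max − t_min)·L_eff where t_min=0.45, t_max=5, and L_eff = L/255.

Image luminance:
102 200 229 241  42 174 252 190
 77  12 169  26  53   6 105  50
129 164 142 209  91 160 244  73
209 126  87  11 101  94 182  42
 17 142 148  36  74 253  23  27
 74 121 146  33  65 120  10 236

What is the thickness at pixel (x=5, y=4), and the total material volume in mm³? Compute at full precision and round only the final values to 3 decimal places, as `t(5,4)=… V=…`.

span = t_max - t_min = 5 - 0.45 = 4.550
L(5,4) = 253, L_eff = 253/255 = 0.992157
t(5,4) = 5 - 4.550·0.992157 = 0.486
Σt over all 6·8 pixels = 240651/1700 ≈ 141.5594118
V = pitch²·Σt = 1.12²·240651/1700 = 177.572

t(5,4)=0.486 V=177.572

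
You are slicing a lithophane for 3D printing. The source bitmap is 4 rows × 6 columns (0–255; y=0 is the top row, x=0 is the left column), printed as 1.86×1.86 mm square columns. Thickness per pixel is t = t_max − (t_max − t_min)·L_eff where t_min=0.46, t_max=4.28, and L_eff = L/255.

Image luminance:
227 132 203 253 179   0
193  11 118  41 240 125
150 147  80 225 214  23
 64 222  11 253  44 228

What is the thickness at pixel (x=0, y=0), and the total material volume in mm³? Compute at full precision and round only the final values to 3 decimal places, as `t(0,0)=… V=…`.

span = t_max - t_min = 4.28 - 0.46 = 3.820
L(0,0) = 227, L_eff = 227/255 = 0.890196
t(0,0) = 4.28 - 3.820·0.890196 = 0.879
Σt over all 4·6 pixels = 39031/750 ≈ 52.0413333
V = pitch²·Σt = 1.86²·39031/750 = 180.042

t(0,0)=0.879 V=180.042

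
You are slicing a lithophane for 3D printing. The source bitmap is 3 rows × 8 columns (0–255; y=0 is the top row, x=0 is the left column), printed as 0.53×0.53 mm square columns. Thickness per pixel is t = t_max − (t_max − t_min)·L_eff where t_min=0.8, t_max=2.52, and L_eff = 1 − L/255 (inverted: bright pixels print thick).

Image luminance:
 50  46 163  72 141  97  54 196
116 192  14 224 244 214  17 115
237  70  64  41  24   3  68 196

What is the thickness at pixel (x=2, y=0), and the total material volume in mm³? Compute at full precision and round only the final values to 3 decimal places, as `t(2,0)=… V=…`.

span = t_max - t_min = 2.52 - 0.8 = 1.720
L(2,0) = 163, L_eff = 1 - 163/255 = 0.360784 (inverted)
t(2,0) = 2.52 - 1.720·0.360784 = 1.899
Σt over all 3·8 pixels = 78898/2125 ≈ 37.1284706
V = pitch²·Σt = 0.53²·78898/2125 = 10.429

t(2,0)=1.899 V=10.429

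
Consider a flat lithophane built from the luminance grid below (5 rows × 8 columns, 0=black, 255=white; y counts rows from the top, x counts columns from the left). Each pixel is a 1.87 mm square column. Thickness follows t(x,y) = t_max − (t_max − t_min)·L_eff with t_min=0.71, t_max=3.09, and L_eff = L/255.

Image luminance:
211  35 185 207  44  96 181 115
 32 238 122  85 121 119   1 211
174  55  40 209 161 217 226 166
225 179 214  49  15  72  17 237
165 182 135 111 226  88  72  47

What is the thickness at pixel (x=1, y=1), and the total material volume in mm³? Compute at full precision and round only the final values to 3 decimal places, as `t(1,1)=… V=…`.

t(1,1)=0.869 V=259.726

span = t_max - t_min = 3.09 - 0.71 = 2.380
L(1,1) = 238, L_eff = 238/255 = 0.933333
t(1,1) = 3.09 - 2.380·0.933333 = 0.869
Σt over all 5·8 pixels = 11141/150 ≈ 74.2733333
V = pitch²·Σt = 1.87²·11141/150 = 259.726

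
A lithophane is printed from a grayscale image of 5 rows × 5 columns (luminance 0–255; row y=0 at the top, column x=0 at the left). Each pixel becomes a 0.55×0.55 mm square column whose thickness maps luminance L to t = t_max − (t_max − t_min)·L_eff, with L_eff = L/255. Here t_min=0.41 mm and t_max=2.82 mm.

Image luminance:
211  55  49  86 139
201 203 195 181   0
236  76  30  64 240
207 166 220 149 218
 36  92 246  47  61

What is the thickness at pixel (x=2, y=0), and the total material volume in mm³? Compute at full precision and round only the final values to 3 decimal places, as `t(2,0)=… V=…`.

span = t_max - t_min = 2.82 - 0.41 = 2.410
L(2,0) = 49, L_eff = 49/255 = 0.192157
t(2,0) = 2.82 - 2.410·0.192157 = 2.357
Σt over all 5·5 pixels = 162737/4250 ≈ 38.2910588
V = pitch²·Σt = 0.55²·162737/4250 = 11.583

t(2,0)=2.357 V=11.583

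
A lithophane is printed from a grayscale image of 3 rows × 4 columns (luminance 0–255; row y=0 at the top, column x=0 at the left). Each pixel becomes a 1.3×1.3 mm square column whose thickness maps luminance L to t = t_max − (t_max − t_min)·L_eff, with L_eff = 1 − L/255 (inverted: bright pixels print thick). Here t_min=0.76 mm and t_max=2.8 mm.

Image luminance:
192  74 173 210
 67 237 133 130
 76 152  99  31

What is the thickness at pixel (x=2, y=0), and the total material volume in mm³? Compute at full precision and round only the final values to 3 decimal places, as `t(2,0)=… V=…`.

span = t_max - t_min = 2.8 - 0.76 = 2.040
L(2,0) = 173, L_eff = 1 - 173/255 = 0.321569 (inverted)
t(2,0) = 2.8 - 2.040·0.321569 = 2.144
Σt over all 3·4 pixels = 21.712
V = pitch²·Σt = 1.3²·21.712 = 36.693

t(2,0)=2.144 V=36.693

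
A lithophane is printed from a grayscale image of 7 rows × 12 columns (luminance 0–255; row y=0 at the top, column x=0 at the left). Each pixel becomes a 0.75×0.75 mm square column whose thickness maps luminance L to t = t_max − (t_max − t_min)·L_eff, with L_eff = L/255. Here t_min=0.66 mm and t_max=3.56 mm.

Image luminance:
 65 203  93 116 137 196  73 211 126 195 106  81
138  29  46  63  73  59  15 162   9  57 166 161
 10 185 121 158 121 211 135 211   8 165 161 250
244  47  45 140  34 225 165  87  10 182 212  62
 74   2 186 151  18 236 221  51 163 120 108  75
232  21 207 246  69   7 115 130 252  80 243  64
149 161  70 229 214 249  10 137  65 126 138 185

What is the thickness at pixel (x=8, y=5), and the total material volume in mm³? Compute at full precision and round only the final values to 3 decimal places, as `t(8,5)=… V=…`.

t(8,5)=0.694 V=100.574

span = t_max - t_min = 3.56 - 0.66 = 2.900
L(8,5) = 252, L_eff = 252/255 = 0.988235
t(8,5) = 3.56 - 2.900·0.988235 = 0.694
Σt over all 7·12 pixels = 91187/510 ≈ 178.7980392
V = pitch²·Σt = 0.75²·91187/510 = 100.574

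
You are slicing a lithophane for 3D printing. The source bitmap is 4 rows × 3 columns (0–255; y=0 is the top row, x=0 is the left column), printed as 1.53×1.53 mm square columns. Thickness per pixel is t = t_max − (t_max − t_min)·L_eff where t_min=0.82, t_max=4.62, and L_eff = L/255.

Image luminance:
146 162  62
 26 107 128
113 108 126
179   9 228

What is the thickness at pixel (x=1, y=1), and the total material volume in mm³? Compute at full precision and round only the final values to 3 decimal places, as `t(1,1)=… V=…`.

span = t_max - t_min = 4.62 - 0.82 = 3.800
L(1,1) = 107, L_eff = 107/255 = 0.419608
t(1,1) = 4.62 - 3.800·0.419608 = 3.025
Σt over all 4·3 pixels = 104/3 ≈ 34.6666667
V = pitch²·Σt = 1.53²·104/3 = 81.151

t(1,1)=3.025 V=81.151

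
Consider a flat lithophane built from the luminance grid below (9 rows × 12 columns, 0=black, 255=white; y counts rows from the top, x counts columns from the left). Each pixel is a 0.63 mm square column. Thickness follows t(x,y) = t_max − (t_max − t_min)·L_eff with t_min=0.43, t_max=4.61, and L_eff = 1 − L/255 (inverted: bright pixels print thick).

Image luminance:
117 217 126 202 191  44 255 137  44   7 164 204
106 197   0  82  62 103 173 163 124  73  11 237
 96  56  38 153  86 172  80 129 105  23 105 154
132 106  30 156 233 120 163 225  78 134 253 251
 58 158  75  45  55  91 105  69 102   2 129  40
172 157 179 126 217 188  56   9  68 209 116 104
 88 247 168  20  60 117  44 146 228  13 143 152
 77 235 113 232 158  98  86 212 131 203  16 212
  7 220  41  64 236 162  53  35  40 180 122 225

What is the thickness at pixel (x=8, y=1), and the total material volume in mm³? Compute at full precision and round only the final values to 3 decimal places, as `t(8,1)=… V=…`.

span = t_max - t_min = 4.61 - 0.43 = 4.180
L(8,1) = 124, L_eff = 1 - 124/255 = 0.513725 (inverted)
t(8,1) = 4.61 - 4.180·0.513725 = 2.463
Σt over all 9·12 pixels = 3357389/12750 ≈ 263.3246275
V = pitch²·Σt = 0.63²·3357389/12750 = 104.514

t(8,1)=2.463 V=104.514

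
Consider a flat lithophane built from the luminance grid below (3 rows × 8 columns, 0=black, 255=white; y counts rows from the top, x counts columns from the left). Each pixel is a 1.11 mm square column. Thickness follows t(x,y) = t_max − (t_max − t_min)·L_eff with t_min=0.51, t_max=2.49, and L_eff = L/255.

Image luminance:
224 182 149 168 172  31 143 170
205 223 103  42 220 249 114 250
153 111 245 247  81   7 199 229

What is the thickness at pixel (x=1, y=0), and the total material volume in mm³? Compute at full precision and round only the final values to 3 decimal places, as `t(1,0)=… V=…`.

t(1,0)=1.077 V=36.157

span = t_max - t_min = 2.49 - 0.51 = 1.980
L(1,0) = 182, L_eff = 182/255 = 0.713725
t(1,0) = 2.49 - 1.980·0.713725 = 1.077
Σt over all 3·8 pixels = 124719/4250 ≈ 29.3456471
V = pitch²·Σt = 1.11²·124719/4250 = 36.157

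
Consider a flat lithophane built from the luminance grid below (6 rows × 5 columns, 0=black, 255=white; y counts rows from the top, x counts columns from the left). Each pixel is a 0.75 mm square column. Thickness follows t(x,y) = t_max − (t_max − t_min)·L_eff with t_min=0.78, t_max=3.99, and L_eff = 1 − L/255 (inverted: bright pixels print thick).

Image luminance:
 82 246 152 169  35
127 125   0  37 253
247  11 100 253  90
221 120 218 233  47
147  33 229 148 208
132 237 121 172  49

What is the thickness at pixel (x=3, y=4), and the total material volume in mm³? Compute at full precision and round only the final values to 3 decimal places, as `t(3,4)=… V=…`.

span = t_max - t_min = 3.99 - 0.78 = 3.210
L(3,4) = 148, L_eff = 1 - 148/255 = 0.419608 (inverted)
t(3,4) = 3.99 - 3.210·0.419608 = 2.643
Σt over all 6·5 pixels = 326397/4250 ≈ 76.7992941
V = pitch²·Σt = 0.75²·326397/4250 = 43.200

t(3,4)=2.643 V=43.200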